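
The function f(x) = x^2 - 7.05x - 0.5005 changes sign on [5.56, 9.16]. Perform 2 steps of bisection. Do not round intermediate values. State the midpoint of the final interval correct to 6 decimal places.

6.910000

f(5.560000) = -8.784900, f(9.160000) = 18.827100 (opposite signs)
step 1: m = 7.360000, f(m) = 1.781100 > 0 → root in [5.560000, 7.360000]
step 2: m = 6.460000, f(m) = -4.311900 < 0 → root in [6.460000, 7.360000]
Midpoint of [6.460000, 7.360000] = 6.910000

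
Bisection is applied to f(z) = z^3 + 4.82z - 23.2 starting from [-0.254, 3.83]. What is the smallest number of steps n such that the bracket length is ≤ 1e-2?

9

Initial width b − a = 3.83 − -0.254 = 4.084000.
After n steps the width is (b−a)/2^n; need (b−a)/2^n ≤ 1e-2.
So n ≥ log₂(4.084000/1e-2) = log₂(408.4000) ≈ 8.6738.
Hence n = 9.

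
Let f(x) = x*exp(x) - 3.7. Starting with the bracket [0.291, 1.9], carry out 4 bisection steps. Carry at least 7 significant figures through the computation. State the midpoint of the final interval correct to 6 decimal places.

f(0.291000) = -3.310711, f(1.900000) = 9.003199 (opposite signs)
step 1: m = 1.095500, f(m) = -0.423713 < 0 → root in [1.095500, 1.900000]
step 2: m = 1.497750, f(m) = 2.997364 > 0 → root in [1.095500, 1.497750]
step 3: m = 1.296625, f(m) = 1.041672 > 0 → root in [1.095500, 1.296625]
step 4: m = 1.196063, f(m) = 0.255462 > 0 → root in [1.095500, 1.196063]
Midpoint of [1.095500, 1.196063] = 1.145781

1.145781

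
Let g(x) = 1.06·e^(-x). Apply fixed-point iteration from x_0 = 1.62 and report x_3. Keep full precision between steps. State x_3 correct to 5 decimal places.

x_1 = g(1.620000) = 0.209773
x_2 = g(0.209773) = 0.859415
x_3 = g(0.859415) = 0.448814

0.44881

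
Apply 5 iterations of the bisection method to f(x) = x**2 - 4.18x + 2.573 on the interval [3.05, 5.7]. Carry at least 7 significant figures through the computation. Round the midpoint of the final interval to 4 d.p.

3.4227

f(3.050000) = -0.873500, f(5.700000) = 11.237000 (opposite signs)
step 1: m = 4.375000, f(m) = 3.426125 > 0 → root in [3.050000, 4.375000]
step 2: m = 3.712500, f(m) = 0.837406 > 0 → root in [3.050000, 3.712500]
step 3: m = 3.381250, f(m) = -0.127773 < 0 → root in [3.381250, 3.712500]
step 4: m = 3.546875, f(m) = 0.327385 > 0 → root in [3.381250, 3.546875]
step 5: m = 3.464062, f(m) = 0.092948 > 0 → root in [3.381250, 3.464062]
Midpoint of [3.381250, 3.464062] = 3.422656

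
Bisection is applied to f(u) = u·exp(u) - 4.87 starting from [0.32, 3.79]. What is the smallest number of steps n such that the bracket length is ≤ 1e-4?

Initial width b − a = 3.79 − 0.32 = 3.470000.
After n steps the width is (b−a)/2^n; need (b−a)/2^n ≤ 1e-4.
So n ≥ log₂(3.470000/1e-4) = log₂(34700.0000) ≈ 15.0826.
Hence n = 16.

16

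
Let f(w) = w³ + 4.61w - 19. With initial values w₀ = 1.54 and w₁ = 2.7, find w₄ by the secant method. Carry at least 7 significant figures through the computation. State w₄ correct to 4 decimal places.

2.1042

Secant update: w_(k+1) = w_k − f(w_k)·(w_k − w_(k-1))/(f(w_k) − f(w_(k-1))).
f(w_0) = -8.248336, f(w_1) = 13.130000
w_2 = 2.700000 - (13.130000)·(2.700000 - 1.540000)/(13.130000 - (-8.248336)) = 1.987559; f(w_2) = -1.985716
w_3 = 1.987559 - (-1.985716)·(1.987559 - 2.700000)/(-1.985716 - (13.130000)) = 2.081151; f(w_3) = -0.392038
w_4 = 2.081151 - (-0.392038)·(2.081151 - 1.987559)/(-0.392038 - (-1.985716)) = 2.104174; f(w_4) = 0.016573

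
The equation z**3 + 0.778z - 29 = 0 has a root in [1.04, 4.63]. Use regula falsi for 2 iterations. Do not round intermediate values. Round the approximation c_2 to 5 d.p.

False-position update: c = (a·f(b) − b·f(a))/(f(b) − f(a)); replace the endpoint whose sign matches f(c).
f(1.040000) = -27.066016, f(4.630000) = 73.854987
step 1: c = 2.002803, f(c) = -19.408142 < 0 → new bracket [2.002803, 4.630000]
step 2: c = 2.549525, f(c) = -10.444365 < 0 → new bracket [2.549525, 4.630000]

2.54952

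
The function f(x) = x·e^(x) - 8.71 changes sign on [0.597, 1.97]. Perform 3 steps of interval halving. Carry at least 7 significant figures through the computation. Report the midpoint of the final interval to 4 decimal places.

1.7126

f(0.597000) = -7.625454, f(1.970000) = 5.416233 (opposite signs)
step 1: m = 1.283500, f(m) = -4.077528 < 0 → root in [1.283500, 1.970000]
step 2: m = 1.626750, f(m) = -0.434212 < 0 → root in [1.626750, 1.970000]
step 3: m = 1.798375, f(m) = 2.151870 > 0 → root in [1.626750, 1.798375]
Midpoint of [1.626750, 1.798375] = 1.712562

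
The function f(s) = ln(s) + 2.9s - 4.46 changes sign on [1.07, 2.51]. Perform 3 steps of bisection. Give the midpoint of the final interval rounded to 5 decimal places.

f(1.070000) = -1.289341, f(2.510000) = 3.739283 (opposite signs)
step 1: m = 1.790000, f(m) = 1.313216 > 0 → root in [1.070000, 1.790000]
step 2: m = 1.430000, f(m) = 0.044674 > 0 → root in [1.070000, 1.430000]
step 3: m = 1.250000, f(m) = -0.611856 < 0 → root in [1.250000, 1.430000]
Midpoint of [1.250000, 1.430000] = 1.340000

1.34000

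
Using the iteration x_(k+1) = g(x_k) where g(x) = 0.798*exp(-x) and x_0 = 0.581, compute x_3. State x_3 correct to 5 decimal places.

0.47887

x_1 = g(0.581000) = 0.446352
x_2 = g(0.446352) = 0.510687
x_3 = g(0.510687) = 0.478867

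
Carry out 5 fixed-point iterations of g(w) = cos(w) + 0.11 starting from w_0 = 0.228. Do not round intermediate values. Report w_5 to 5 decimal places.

0.87899

w_1 = g(0.228000) = 1.084120
w_2 = g(1.084120) = 0.577690
w_3 = g(0.577690) = 0.947726
w_4 = g(0.947726) = 0.693531
w_5 = g(0.693531) = 0.878993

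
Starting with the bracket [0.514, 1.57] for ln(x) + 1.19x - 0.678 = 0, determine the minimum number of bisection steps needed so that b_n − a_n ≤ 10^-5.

Initial width b − a = 1.57 − 0.514 = 1.056000.
After n steps the width is (b−a)/2^n; need (b−a)/2^n ≤ 10^-5.
So n ≥ log₂(1.056000/10^-5) = log₂(105600.0000) ≈ 16.6883.
Hence n = 17.

17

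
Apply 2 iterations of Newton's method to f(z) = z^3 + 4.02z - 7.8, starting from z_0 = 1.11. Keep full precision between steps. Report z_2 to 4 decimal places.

f'(z) = 3z^2 + 4.02
z_0 = 1.110000: f = -1.970169, f' = 7.716300 → z_1 = 1.110000 - (-1.970169)/(7.716300) = 1.365326
z_1 = 1.365326: f = 0.233732, f' = 9.612342 → z_2 = 1.365326 - (0.233732)/(9.612342) = 1.341010

1.3410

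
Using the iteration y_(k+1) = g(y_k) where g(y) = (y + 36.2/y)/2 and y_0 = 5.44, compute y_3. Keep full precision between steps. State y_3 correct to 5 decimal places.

6.01664

y_1 = g(5.440000) = 6.047206
y_2 = g(6.047206) = 6.016721
y_3 = g(6.016721) = 6.016644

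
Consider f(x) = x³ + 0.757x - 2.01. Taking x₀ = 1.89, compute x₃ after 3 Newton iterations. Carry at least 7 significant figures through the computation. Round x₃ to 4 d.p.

1.0658

Newton update: x ← x − f(x)/f'(x).
f'(x) = 3x² + 0.757
x_0 = 1.890000: f = 6.171999, f' = 11.473300 → x_1 = 1.890000 - (6.171999)/(11.473300) = 1.352055
x_1 = 1.352055: f = 1.485136, f' = 6.241162 → x_2 = 1.352055 - (1.485136)/(6.241162) = 1.114097
x_2 = 1.114097: f = 0.216203, f' = 4.480637 → x_3 = 1.114097 - (0.216203)/(4.480637) = 1.065844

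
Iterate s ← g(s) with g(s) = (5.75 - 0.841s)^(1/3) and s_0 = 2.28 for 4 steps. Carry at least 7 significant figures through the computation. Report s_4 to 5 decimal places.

s_1 = g(2.280000) = 1.564930
s_2 = g(1.564930) = 1.642839
s_3 = g(1.642839) = 1.634707
s_4 = g(1.634707) = 1.635560

1.63556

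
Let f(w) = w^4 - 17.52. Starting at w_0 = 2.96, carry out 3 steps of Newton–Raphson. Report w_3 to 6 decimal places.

f'(w) = 4w^3
w_0 = 2.960000: f = 59.245635, f' = 103.737344 → w_1 = 2.960000 - (59.245635)/(103.737344) = 2.388888
w_1 = 2.388888: f = 15.047409, f' = 54.531494 → w_2 = 2.388888 - (15.047409)/(54.531494) = 2.112948
w_2 = 2.112948: f = 2.412211, f' = 37.733457 → w_3 = 2.112948 - (2.412211)/(37.733457) = 2.049021

2.049021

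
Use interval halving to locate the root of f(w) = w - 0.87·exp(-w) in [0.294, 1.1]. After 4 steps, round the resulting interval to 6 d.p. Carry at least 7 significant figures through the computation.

f(0.294000) = -0.354391, f(1.100000) = 0.810402 (opposite signs)
step 1: m = 0.697000, f(m) = 0.263673 > 0 → root in [0.294000, 0.697000]
step 2: m = 0.495500, f(m) = -0.034562 < 0 → root in [0.495500, 0.697000]
step 3: m = 0.596250, f(m) = 0.116990 > 0 → root in [0.495500, 0.596250]
step 4: m = 0.545875, f(m) = 0.041854 > 0 → root in [0.495500, 0.545875]

[0.495500, 0.545875]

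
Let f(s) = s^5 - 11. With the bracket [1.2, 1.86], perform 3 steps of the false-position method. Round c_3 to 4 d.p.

f(1.200000) = -8.511680, f(1.860000) = 11.262028
step 1: c = 1.484100, f(c) = -3.800278 < 0 → new bracket [1.484100, 1.860000]
step 2: c = 1.578941, f(c) = -1.186375 < 0 → new bracket [1.578941, 1.860000]
step 3: c = 1.605727, f(c) = -0.325235 < 0 → new bracket [1.605727, 1.860000]

1.6057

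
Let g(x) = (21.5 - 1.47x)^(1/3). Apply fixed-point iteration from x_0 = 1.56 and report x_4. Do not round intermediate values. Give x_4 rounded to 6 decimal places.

x_1 = g(1.560000) = 2.678048
x_2 = g(2.678048) = 2.599372
x_3 = g(2.599372) = 2.605065
x_4 = g(2.605065) = 2.604654

2.604654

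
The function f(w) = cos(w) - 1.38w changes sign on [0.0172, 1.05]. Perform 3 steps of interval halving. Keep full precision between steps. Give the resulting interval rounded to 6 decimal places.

[0.533600, 0.662700]

f(0.017200) = 0.976116, f(1.050000) = -0.951429 (opposite signs)
step 1: m = 0.533600, f(m) = 0.124614 > 0 → root in [0.533600, 1.050000]
step 2: m = 0.791800, f(m) = -0.390118 < 0 → root in [0.533600, 0.791800]
step 3: m = 0.662700, f(m) = -0.126192 < 0 → root in [0.533600, 0.662700]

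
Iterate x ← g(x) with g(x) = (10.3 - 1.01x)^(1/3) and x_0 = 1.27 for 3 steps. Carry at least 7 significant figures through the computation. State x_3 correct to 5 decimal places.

2.02172

x_1 = g(1.270000) = 2.081416
x_2 = g(2.081416) = 2.016347
x_3 = g(2.016347) = 2.021721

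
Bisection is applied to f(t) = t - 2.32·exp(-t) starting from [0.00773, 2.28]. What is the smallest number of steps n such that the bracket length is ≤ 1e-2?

Initial width b − a = 2.28 − 0.00773 = 2.272270.
After n steps the width is (b−a)/2^n; need (b−a)/2^n ≤ 1e-2.
So n ≥ log₂(2.272270/1e-2) = log₂(227.2270) ≈ 7.8280.
Hence n = 8.

8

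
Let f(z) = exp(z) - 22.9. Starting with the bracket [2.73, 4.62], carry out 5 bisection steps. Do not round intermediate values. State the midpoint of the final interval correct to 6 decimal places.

3.113906

f(2.730000) = -7.567113, f(4.620000) = 78.594032 (opposite signs)
step 1: m = 3.675000, f(m) = 16.548657 > 0 → root in [2.730000, 3.675000]
step 2: m = 3.202500, f(m) = 1.693938 > 0 → root in [2.730000, 3.202500]
step 3: m = 2.966250, f(m) = -3.481038 < 0 → root in [2.966250, 3.202500]
step 4: m = 3.084375, f(m) = -1.046196 < 0 → root in [3.084375, 3.202500]
step 5: m = 3.143437, f(m) = 0.283423 > 0 → root in [3.084375, 3.143437]
Midpoint of [3.084375, 3.143437] = 3.113906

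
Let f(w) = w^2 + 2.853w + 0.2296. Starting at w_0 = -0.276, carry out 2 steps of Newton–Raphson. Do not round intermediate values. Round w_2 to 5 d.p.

f'(w) = 2w + 2.853
w_0 = -0.276000: f = -0.481652, f' = 2.301000 → w_1 = -0.276000 - (-0.481652)/(2.301000) = -0.066677
w_1 = -0.066677: f = 0.043816, f' = 2.719646 → w_2 = -0.066677 - (0.043816)/(2.719646) = -0.082788

-0.08279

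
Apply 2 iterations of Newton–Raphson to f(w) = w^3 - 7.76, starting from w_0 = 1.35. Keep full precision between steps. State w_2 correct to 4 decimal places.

f'(w) = 3w^2
w_0 = 1.350000: f = -5.299625, f' = 5.467500 → w_1 = 1.350000 - (-5.299625)/(5.467500) = 2.319296
w_1 = 2.319296: f = 4.715801, f' = 16.137400 → w_2 = 2.319296 - (4.715801)/(16.137400) = 2.027068

2.0271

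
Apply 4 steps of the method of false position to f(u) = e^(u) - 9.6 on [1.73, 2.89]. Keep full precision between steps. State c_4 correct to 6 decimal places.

False-position update: c = (a·f(b) − b·f(a))/(f(b) − f(a)); replace the endpoint whose sign matches f(c).
f(1.730000) = -3.959346, f(2.890000) = 8.393310
step 1: c = 2.101810, f(c) = -1.419036 < 0 → new bracket [2.101810, 2.890000]
step 2: c = 2.215796, f(c) = -0.431295 < 0 → new bracket [2.215796, 2.890000]
step 3: c = 2.248747, f(c) = -0.124143 < 0 → new bracket [2.248747, 2.890000]
step 4: c = 2.258094, f(c) = -0.035163 < 0 → new bracket [2.258094, 2.890000]

2.258094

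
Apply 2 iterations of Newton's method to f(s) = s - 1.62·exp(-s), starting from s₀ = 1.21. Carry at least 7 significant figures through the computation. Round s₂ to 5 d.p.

Newton update: s ← s − f(s)/f'(s).
f'(s) = 1 + 1.62·exp(-s)
s_0 = 1.210000: f = 0.726920, f' = 1.483080 → s_1 = 1.210000 - (0.726920)/(1.483080) = 0.719857
s_1 = 0.719857: f = -0.068794, f' = 1.788651 → s_2 = 0.719857 - (-0.068794)/(1.788651) = 0.758319

0.75832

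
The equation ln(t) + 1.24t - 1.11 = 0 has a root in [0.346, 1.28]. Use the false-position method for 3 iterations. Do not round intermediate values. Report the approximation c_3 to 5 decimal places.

f(0.346000) = -1.742277, f(1.280000) = 0.724060
step 1: c = 1.005799, f(c) = 0.142973 > 0 → new bracket [0.346000, 1.005799]
step 2: c = 0.955761, f(c) = 0.029897 > 0 → new bracket [0.346000, 0.955761]
step 3: c = 0.945475, f(c) = 0.006320 > 0 → new bracket [0.346000, 0.945475]

0.94547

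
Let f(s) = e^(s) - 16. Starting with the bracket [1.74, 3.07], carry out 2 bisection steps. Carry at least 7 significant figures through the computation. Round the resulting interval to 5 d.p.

[2.73750, 3.07000]

f(1.740000) = -10.302657, f(3.070000) = 5.541903 (opposite signs)
step 1: m = 2.405000, f(m) = -4.921570 < 0 → root in [2.405000, 3.070000]
step 2: m = 2.737500, f(m) = -0.551684 < 0 → root in [2.737500, 3.070000]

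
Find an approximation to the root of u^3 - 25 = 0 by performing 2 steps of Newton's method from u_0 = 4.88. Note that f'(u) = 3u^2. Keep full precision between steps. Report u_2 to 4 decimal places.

Newton update: u ← u − f(u)/f'(u).
u_0 = 4.880000: f = 91.214272, f' = 71.443200 → u_1 = 4.880000 - (91.214272)/(71.443200) = 3.603262
u_1 = 3.603262: f = 21.782929, f' = 38.950484 → u_2 = 3.603262 - (21.782929)/(38.950484) = 3.044015

3.0440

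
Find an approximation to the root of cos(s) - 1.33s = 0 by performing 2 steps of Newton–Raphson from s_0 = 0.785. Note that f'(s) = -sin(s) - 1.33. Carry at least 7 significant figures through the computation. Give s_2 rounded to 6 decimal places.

0.614389

s_0 = 0.785000: f = -0.336662, f' = -2.036825 → s_1 = 0.785000 - (-0.336662)/(-2.036825) = 0.619713
s_1 = 0.619713: f = -0.010172, f' = -1.910801 → s_2 = 0.619713 - (-0.010172)/(-1.910801) = 0.614389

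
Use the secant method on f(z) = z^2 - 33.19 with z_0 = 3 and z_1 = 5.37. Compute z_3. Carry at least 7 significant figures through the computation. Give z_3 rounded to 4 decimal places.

Secant update: z_(k+1) = z_k − f(z_k)·(z_k − z_(k-1))/(f(z_k) − f(z_(k-1))).
f(z_0) = -24.190000, f(z_1) = -4.353100
z_2 = 5.370000 - (-4.353100)·(5.370000 - 3.000000)/(-4.353100 - (-24.190000)) = 5.890084; f(z_2) = 1.503085
z_3 = 5.890084 - (1.503085)·(5.890084 - 5.370000)/(1.503085 - (-4.353100)) = 5.756596; f(z_3) = -0.051606

5.7566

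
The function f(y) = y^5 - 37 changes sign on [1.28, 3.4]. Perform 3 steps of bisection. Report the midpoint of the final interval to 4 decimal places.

1.9425

f(1.280000) = -33.564026, f(3.400000) = 417.354240 (opposite signs)
step 1: m = 2.340000, f(m) = 33.158337 > 0 → root in [1.280000, 2.340000]
step 2: m = 1.810000, f(m) = -17.573576 < 0 → root in [1.810000, 2.340000]
step 3: m = 2.075000, f(m) = 1.467194 > 0 → root in [1.810000, 2.075000]
Midpoint of [1.810000, 2.075000] = 1.942500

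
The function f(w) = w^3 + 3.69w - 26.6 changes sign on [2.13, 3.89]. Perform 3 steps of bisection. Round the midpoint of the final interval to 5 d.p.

f(2.130000) = -9.076703, f(3.890000) = 46.617969 (opposite signs)
step 1: m = 3.010000, f(m) = 11.777801 > 0 → root in [2.130000, 3.010000]
step 2: m = 2.570000, f(m) = -0.142107 < 0 → root in [2.570000, 3.010000]
step 3: m = 2.790000, f(m) = 5.412739 > 0 → root in [2.570000, 2.790000]
Midpoint of [2.570000, 2.790000] = 2.680000

2.68000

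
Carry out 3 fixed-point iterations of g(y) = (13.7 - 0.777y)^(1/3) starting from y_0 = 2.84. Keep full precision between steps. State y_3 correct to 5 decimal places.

2.28457

y_1 = g(2.840000) = 2.256742
y_2 = g(2.256742) = 2.286022
y_3 = g(2.286022) = 2.284570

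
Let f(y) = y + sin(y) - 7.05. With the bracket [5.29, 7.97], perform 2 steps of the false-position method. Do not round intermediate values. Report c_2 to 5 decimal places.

6.67063

f(5.290000) = -2.597769, f(7.970000) = 1.913277
step 1: c = 6.833327, f(c) = 0.306136 > 0 → new bracket [5.290000, 6.833327]
step 2: c = 6.670627, f(c) = -0.001553 < 0 → new bracket [6.670627, 6.833327]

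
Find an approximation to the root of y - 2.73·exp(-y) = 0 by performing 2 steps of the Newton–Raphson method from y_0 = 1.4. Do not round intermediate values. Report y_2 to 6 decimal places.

1.001816

f'(y) = 1 + 2.73·exp(-y)
y_0 = 1.400000: f = 0.726790, f' = 1.673210 → y_1 = 1.400000 - (0.726790)/(1.673210) = 0.965631
y_1 = 0.965631: f = -0.073797, f' = 2.039428 → y_2 = 0.965631 - (-0.073797)/(2.039428) = 1.001816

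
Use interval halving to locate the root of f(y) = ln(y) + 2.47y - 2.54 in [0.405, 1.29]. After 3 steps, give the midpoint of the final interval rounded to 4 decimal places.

1.0134

f(0.405000) = -2.443518, f(1.290000) = 0.900942 (opposite signs)
step 1: m = 0.847500, f(m) = -0.612139 < 0 → root in [0.847500, 1.290000]
step 2: m = 1.068750, f(m) = 0.166302 > 0 → root in [0.847500, 1.068750]
step 3: m = 0.958125, f(m) = -0.216208 < 0 → root in [0.958125, 1.068750]
Midpoint of [0.958125, 1.068750] = 1.013438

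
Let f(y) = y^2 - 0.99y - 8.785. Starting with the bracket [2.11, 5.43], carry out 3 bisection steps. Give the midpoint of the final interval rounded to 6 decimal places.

3.562500

f(2.110000) = -6.421800, f(5.430000) = 15.324200 (opposite signs)
step 1: m = 3.770000, f(m) = 1.695600 > 0 → root in [2.110000, 3.770000]
step 2: m = 2.940000, f(m) = -3.052000 < 0 → root in [2.940000, 3.770000]
step 3: m = 3.355000, f(m) = -0.850425 < 0 → root in [3.355000, 3.770000]
Midpoint of [3.355000, 3.770000] = 3.562500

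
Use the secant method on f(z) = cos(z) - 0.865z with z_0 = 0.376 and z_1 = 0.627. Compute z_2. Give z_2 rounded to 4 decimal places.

Secant update: z_(k+1) = z_k − f(z_k)·(z_k − z_(k-1))/(f(z_k) − f(z_(k-1))).
f(z_0) = 0.604901, f(z_1) = 0.267436
z_2 = 0.627000 - (0.267436)·(0.627000 - 0.376000)/(0.267436 - (0.604901)) = 0.825914; f(z_2) = -0.036531

0.8259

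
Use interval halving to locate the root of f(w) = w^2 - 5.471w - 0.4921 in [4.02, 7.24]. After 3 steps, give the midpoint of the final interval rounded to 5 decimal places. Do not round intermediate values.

5.42875

f(4.020000) = -6.325120, f(7.240000) = 12.315460 (opposite signs)
step 1: m = 5.630000, f(m) = 0.403070 > 0 → root in [4.020000, 5.630000]
step 2: m = 4.825000, f(m) = -3.609050 < 0 → root in [4.825000, 5.630000]
step 3: m = 5.227500, f(m) = -1.764996 < 0 → root in [5.227500, 5.630000]
Midpoint of [5.227500, 5.630000] = 5.428750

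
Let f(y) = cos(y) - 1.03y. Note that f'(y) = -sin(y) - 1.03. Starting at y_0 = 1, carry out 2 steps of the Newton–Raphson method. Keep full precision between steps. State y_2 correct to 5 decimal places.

y_0 = 1.000000: f = -0.489698, f' = -1.871471 → y_1 = 1.000000 - (-0.489698)/(-1.871471) = 0.738335
y_1 = 0.738335: f = -0.020896, f' = -1.703058 → y_2 = 0.738335 - (-0.020896)/(-1.703058) = 0.726066

0.72607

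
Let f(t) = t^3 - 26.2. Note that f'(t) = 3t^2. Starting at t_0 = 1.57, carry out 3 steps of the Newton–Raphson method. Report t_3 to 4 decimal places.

3.0397

t_0 = 1.570000: f = -22.330107, f' = 7.394700 → t_1 = 1.570000 - (-22.330107)/(7.394700) = 4.589745
t_1 = 4.589745: f = 70.486451, f' = 63.197272 → t_2 = 4.589745 - (70.486451)/(63.197272) = 3.474405
t_2 = 3.474405: f = 15.741236, f' = 36.214465 → t_3 = 3.474405 - (15.741236)/(36.214465) = 3.039738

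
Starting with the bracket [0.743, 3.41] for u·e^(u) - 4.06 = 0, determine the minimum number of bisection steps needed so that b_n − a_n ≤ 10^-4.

Initial width b − a = 3.41 − 0.743 = 2.667000.
After n steps the width is (b−a)/2^n; need (b−a)/2^n ≤ 10^-4.
So n ≥ log₂(2.667000/10^-4) = log₂(26670.0000) ≈ 14.7029.
Hence n = 15.

15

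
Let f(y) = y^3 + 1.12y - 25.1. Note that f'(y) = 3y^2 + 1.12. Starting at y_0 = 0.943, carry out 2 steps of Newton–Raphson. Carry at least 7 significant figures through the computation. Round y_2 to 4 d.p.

4.8442

Newton update: y ← y − f(y)/f'(y).
y_0 = 0.943000: f = -23.205278, f' = 3.787747 → y_1 = 0.943000 - (-23.205278)/(3.787747) = 7.069407
y_1 = 7.069407: f = 336.122002, f' = 151.049529 → y_2 = 7.069407 - (336.122002)/(151.049529) = 4.844163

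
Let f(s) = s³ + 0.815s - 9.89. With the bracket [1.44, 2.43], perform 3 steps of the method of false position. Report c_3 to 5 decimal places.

2.01674

False-position update: c = (a·f(b) − b·f(a))/(f(b) − f(a)); replace the endpoint whose sign matches f(c).
f(1.440000) = -5.730416, f(2.430000) = 6.439357
step 1: c = 1.906164, f(c) = -1.410502 < 0 → new bracket [1.906164, 2.430000]
step 2: c = 2.000290, f(c) = -0.256289 < 0 → new bracket [2.000290, 2.430000]
step 3: c = 2.016738, f(c) = -0.043823 < 0 → new bracket [2.016738, 2.430000]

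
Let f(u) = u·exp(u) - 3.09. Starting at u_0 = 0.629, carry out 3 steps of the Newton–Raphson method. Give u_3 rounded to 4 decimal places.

1.0655

Newton update: u ← u − f(u)/f'(u).
f'(u) = (u + 1)·exp(u)
u_0 = 0.629000: f = -1.910163, f' = 3.055571 → u_1 = 0.629000 - (-1.910163)/(3.055571) = 1.254141
u_1 = 1.254141: f = 1.305549, f' = 7.900377 → u_2 = 1.254141 - (1.305549)/(7.900377) = 1.088890
u_2 = 1.088890: f = 0.145063, f' = 6.206037 → u_3 = 1.088890 - (0.145063)/(6.206037) = 1.065515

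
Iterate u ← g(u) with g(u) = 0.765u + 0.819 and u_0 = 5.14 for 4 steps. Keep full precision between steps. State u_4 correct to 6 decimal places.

4.051888

u_1 = g(5.140000) = 4.751100
u_2 = g(4.751100) = 4.453591
u_3 = g(4.453591) = 4.225997
u_4 = g(4.225997) = 4.051888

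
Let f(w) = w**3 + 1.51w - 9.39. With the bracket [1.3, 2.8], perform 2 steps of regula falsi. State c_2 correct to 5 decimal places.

False-position update: c = (a·f(b) − b·f(a))/(f(b) − f(a)); replace the endpoint whose sign matches f(c).
f(1.300000) = -5.230000, f(2.800000) = 16.790000
step 1: c = 1.656267, f(c) = -2.345531 < 0 → new bracket [1.656267, 2.800000]
step 2: c = 1.796460, f(c) = -0.879690 < 0 → new bracket [1.796460, 2.800000]

1.79646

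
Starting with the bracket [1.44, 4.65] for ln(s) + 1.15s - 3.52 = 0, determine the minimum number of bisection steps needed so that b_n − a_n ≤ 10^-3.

12

Initial width b − a = 4.65 − 1.44 = 3.210000.
After n steps the width is (b−a)/2^n; need (b−a)/2^n ≤ 10^-3.
So n ≥ log₂(3.210000/10^-3) = log₂(3210.0000) ≈ 11.6484.
Hence n = 12.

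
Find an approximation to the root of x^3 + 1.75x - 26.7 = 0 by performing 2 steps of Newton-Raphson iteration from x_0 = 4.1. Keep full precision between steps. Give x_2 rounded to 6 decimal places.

f'(x) = 3x^2 + 1.75
x_0 = 4.100000: f = 49.396000, f' = 52.180000 → x_1 = 4.100000 - (49.396000)/(52.180000) = 3.153354
x_1 = 3.153354: f = 10.174184, f' = 31.580920 → x_2 = 3.153354 - (10.174184)/(31.580920) = 2.831191

2.831191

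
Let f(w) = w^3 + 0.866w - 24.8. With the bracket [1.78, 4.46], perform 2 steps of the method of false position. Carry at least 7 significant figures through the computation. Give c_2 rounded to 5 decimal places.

2.60837

False-position update: c = (a·f(b) − b·f(a))/(f(b) − f(a)); replace the endpoint whose sign matches f(c).
f(1.780000) = -17.618768, f(4.460000) = 67.778896
step 1: c = 2.332923, f(c) = -10.082693 < 0 → new bracket [2.332923, 4.460000]
step 2: c = 2.608369, f(c) = -4.794889 < 0 → new bracket [2.608369, 4.460000]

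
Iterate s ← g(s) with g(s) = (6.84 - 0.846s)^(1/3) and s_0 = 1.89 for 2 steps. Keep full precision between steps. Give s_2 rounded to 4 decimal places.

1.7512

s_1 = g(1.890000) = 1.737026
s_2 = g(1.737026) = 1.751207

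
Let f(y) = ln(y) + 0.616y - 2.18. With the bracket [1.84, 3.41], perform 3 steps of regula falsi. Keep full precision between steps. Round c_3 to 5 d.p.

2.23412

False-position update: c = (a·f(b) − b·f(a))/(f(b) − f(a)); replace the endpoint whose sign matches f(c).
f(1.840000) = -0.436794, f(3.410000) = 1.147272
step 1: c = 2.272916, f(c) = 0.041179 > 0 → new bracket [1.840000, 2.272916]
step 2: c = 2.235618, f(c) = 0.001659 > 0 → new bracket [1.840000, 2.235618]
step 3: c = 2.234122, f(c) = 0.000067 > 0 → new bracket [1.840000, 2.234122]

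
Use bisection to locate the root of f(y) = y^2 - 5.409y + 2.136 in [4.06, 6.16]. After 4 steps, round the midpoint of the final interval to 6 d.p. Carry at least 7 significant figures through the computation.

f(4.060000) = -3.340940, f(6.160000) = 6.762160 (opposite signs)
step 1: m = 5.110000, f(m) = 0.608110 > 0 → root in [4.060000, 5.110000]
step 2: m = 4.585000, f(m) = -1.642040 < 0 → root in [4.585000, 5.110000]
step 3: m = 4.847500, f(m) = -0.585871 < 0 → root in [4.847500, 5.110000]
step 4: m = 4.978750, f(m) = -0.006107 < 0 → root in [4.978750, 5.110000]
Midpoint of [4.978750, 5.110000] = 5.044375

5.044375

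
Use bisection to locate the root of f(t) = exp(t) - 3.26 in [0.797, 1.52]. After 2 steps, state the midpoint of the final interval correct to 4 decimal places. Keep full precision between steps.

1.2489

f(0.797000) = -1.041126, f(1.520000) = 1.312225 (opposite signs)
step 1: m = 1.158500, f(m) = -0.074848 < 0 → root in [1.158500, 1.520000]
step 2: m = 1.339250, f(m) = 0.556180 > 0 → root in [1.158500, 1.339250]
Midpoint of [1.158500, 1.339250] = 1.248875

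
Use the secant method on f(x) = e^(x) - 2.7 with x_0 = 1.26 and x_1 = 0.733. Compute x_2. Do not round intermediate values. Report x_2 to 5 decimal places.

0.95878

f(x_0) = 0.825421, f(x_1) = -0.618685
x_2 = 0.733000 - (-0.618685)·(0.733000 - 1.260000)/(-0.618685 - (0.825421)) = 0.958778; f(x_2) = -0.091494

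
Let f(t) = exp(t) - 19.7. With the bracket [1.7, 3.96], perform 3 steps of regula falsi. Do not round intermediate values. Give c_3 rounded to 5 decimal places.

f(1.700000) = -14.226053, f(3.960000) = 32.757326
step 1: c = 2.384303, f(c) = -8.848501 < 0 → new bracket [2.384303, 3.960000]
step 2: c = 2.719414, f(c) = -4.528573 < 0 → new bracket [2.719414, 3.960000]
step 3: c = 2.870090, f(c) = -2.061399 < 0 → new bracket [2.870090, 3.960000]

2.87009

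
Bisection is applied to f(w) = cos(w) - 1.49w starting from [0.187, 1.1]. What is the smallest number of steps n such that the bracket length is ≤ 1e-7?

24

Initial width b − a = 1.1 − 0.187 = 0.913000.
After n steps the width is (b−a)/2^n; need (b−a)/2^n ≤ 1e-7.
So n ≥ log₂(0.913000/1e-7) = log₂(9130000.0000) ≈ 23.1222.
Hence n = 24.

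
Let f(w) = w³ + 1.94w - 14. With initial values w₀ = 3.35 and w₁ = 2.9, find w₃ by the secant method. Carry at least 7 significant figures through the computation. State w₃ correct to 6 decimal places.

2.203052

f(w_0) = 30.094375, f(w_1) = 16.015000
w_2 = 2.900000 - (16.015000)·(2.900000 - 3.350000)/(16.015000 - (30.094375)) = 2.388134; f(w_2) = 4.252952
w_3 = 2.388134 - (4.252952)·(2.388134 - 2.900000)/(4.252952 - (16.015000)) = 2.203052; f(w_3) = 0.966305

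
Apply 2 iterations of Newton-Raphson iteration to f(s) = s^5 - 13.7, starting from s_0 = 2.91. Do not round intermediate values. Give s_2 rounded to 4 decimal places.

Newton update: s ← s − f(s)/f'(s).
f'(s) = 5s^4
s_0 = 2.910000: f = 194.972368, f' = 358.543588 → s_1 = 2.910000 - (194.972368)/(358.543588) = 2.366210
s_1 = 2.366210: f = 60.476537, f' = 156.741229 → s_2 = 2.366210 - (60.476537)/(156.741229) = 1.980373

1.9804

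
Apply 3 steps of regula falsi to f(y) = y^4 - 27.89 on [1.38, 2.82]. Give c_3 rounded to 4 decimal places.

f(1.380000) = -24.263261, f(2.820000) = 35.350666
step 1: c = 1.966089, f(c) = -12.947849 < 0 → new bracket [1.966089, 2.820000]
step 2: c = 2.195006, f(c) = -4.676402 < 0 → new bracket [2.195006, 2.820000]
step 3: c = 2.268024, f(c) = -1.429944 < 0 → new bracket [2.268024, 2.820000]

2.2680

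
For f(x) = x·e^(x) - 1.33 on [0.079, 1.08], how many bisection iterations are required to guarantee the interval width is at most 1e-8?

27

Initial width b − a = 1.08 − 0.079 = 1.001000.
After n steps the width is (b−a)/2^n; need (b−a)/2^n ≤ 1e-8.
So n ≥ log₂(1.001000/1e-8) = log₂(100100000.0000) ≈ 26.5769.
Hence n = 27.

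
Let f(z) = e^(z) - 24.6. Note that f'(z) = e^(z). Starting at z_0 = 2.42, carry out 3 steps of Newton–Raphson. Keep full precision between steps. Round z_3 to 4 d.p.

z_0 = 2.420000: f = -13.354141, f' = 11.245859 → z_1 = 2.420000 - (-13.354141)/(11.245859) = 3.607472
z_1 = 3.607472: f = 12.272713, f' = 36.872713 → z_2 = 3.607472 - (12.272713)/(36.872713) = 3.274632
z_2 = 3.274632: f = 1.833491, f' = 26.433491 → z_3 = 3.274632 - (1.833491)/(26.433491) = 3.205269

3.2053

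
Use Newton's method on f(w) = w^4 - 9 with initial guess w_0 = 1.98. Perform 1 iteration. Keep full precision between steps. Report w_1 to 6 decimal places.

f'(w) = 4w^3
w_0 = 1.980000: f = 6.369536, f' = 31.049568 → w_1 = 1.980000 - (6.369536)/(31.049568) = 1.774859

1.774859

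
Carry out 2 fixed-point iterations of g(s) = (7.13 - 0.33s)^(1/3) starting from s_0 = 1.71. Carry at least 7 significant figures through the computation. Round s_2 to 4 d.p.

s_1 = g(1.710000) = 1.872522
s_2 = g(1.872522) = 1.867410

1.8674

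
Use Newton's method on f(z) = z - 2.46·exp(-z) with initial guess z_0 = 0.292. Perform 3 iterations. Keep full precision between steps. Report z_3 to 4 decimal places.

0.9507

Newton update: z ← z − f(z)/f'(z).
f'(z) = 1 + 2.46·exp(-z)
z_0 = 0.292000: f = -1.545051, f' = 2.837051 → z_1 = 0.292000 - (-1.545051)/(2.837051) = 0.836597
z_1 = 0.836597: f = -0.229030, f' = 2.065628 → z_2 = 0.836597 - (-0.229030)/(2.065628) = 0.947474
z_2 = 0.947474: f = -0.006315, f' = 1.953789 → z_3 = 0.947474 - (-0.006315)/(1.953789) = 0.950706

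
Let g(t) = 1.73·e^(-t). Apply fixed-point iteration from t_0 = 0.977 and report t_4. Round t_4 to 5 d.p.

0.85742

t_1 = g(0.977000) = 0.651239
t_2 = g(0.651239) = 0.902021
t_3 = g(0.902021) = 0.701946
t_4 = g(0.701946) = 0.857423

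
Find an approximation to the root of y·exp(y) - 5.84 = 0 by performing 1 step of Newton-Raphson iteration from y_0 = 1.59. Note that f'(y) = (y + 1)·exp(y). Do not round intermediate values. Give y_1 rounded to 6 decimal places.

1.435917

y_0 = 1.590000: f = 1.956961, f' = 12.700710 → y_1 = 1.590000 - (1.956961)/(12.700710) = 1.435917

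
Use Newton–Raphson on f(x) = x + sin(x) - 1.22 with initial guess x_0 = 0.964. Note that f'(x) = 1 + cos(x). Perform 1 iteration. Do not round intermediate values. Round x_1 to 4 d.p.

0.6039

Newton update: x ← x − f(x)/f'(x).
x_0 = 0.964000: f = 0.565479, f' = 1.570239 → x_1 = 0.964000 - (0.565479)/(1.570239) = 0.603877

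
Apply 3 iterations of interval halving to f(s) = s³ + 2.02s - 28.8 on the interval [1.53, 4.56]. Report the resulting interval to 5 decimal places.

f(1.530000) = -22.127823, f(4.560000) = 75.230016 (opposite signs)
step 1: m = 3.045000, f(m) = 5.584216 > 0 → root in [1.530000, 3.045000]
step 2: m = 2.287500, f(m) = -12.209549 < 0 → root in [2.287500, 3.045000]
step 3: m = 2.666250, f(m) = -4.460100 < 0 → root in [2.666250, 3.045000]

[2.66625, 3.04500]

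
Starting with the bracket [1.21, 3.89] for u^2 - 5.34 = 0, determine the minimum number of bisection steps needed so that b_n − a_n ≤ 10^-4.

Initial width b − a = 3.89 − 1.21 = 2.680000.
After n steps the width is (b−a)/2^n; need (b−a)/2^n ≤ 10^-4.
So n ≥ log₂(2.680000/10^-4) = log₂(26800.0000) ≈ 14.7099.
Hence n = 15.

15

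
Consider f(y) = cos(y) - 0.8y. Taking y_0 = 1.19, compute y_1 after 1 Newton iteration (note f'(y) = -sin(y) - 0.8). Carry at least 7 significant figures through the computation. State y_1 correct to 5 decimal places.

0.85423

y_0 = 1.190000: f = -0.580340, f' = -1.728369 → y_1 = 1.190000 - (-0.580340)/(-1.728369) = 0.854227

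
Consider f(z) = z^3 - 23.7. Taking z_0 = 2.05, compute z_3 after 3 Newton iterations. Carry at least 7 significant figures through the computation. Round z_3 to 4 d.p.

f'(z) = 3z^2
z_0 = 2.050000: f = -15.084875, f' = 12.607500 → z_1 = 2.050000 - (-15.084875)/(12.607500) = 3.246500
z_1 = 3.246500: f = 10.517341, f' = 31.619289 → z_2 = 3.246500 - (10.517341)/(31.619289) = 2.913876
z_2 = 2.913876: f = 1.040766, f' = 25.472018 → z_3 = 2.913876 - (1.040766)/(25.472018) = 2.873017

2.8730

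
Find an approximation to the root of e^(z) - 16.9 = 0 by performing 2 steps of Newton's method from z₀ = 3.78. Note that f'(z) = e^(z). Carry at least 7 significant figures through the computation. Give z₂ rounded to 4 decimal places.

Newton update: z ← z − f(z)/f'(z).
z_0 = 3.780000: f = 26.916042, f' = 43.816042 → z_1 = 3.780000 - (26.916042)/(43.816042) = 3.165703
z_1 = 3.165703: f = 6.805415, f' = 23.705415 → z_2 = 3.165703 - (6.805415)/(23.705415) = 2.878621

2.8786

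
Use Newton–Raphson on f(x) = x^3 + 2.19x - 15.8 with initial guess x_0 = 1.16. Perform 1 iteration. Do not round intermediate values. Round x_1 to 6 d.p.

3.038767

f'(x) = 3x^2 + 2.19
x_0 = 1.160000: f = -11.698704, f' = 6.226800 → x_1 = 1.160000 - (-11.698704)/(6.226800) = 3.038767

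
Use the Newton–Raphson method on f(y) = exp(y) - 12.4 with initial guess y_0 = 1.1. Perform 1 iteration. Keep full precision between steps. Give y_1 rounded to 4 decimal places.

4.2276

Newton update: y ← y − f(y)/f'(y).
f'(y) = exp(y)
y_0 = 1.100000: f = -9.395834, f' = 3.004166 → y_1 = 1.100000 - (-9.395834)/(3.004166) = 4.227601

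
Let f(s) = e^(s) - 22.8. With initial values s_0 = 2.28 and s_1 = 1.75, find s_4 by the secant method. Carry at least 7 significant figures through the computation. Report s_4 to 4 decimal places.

f(s_0) = -13.023320, f(s_1) = -17.045397
s_2 = 1.750000 - (-17.045397)·(1.750000 - 2.280000)/(-17.045397 - (-13.023320)) = 3.996118; f(s_2) = 31.586603
s_3 = 3.996118 - (31.586603)·(3.996118 - 1.750000)/(31.586603 - (-17.045397)) = 2.537259; f(s_3) = -10.155039
s_4 = 2.537259 - (-10.155039)·(2.537259 - 3.996118)/(-10.155039 - (31.586603)) = 2.892175; f(s_4) = -4.767518

2.8922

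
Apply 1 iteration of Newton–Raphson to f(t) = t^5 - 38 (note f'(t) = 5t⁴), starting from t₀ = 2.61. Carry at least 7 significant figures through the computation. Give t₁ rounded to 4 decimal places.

2.2518

Newton update: t ← t − f(t)/f'(t).
t_0 = 2.610000: f = 83.116284, f' = 232.023532 → t_1 = 2.610000 - (83.116284)/(232.023532) = 2.251776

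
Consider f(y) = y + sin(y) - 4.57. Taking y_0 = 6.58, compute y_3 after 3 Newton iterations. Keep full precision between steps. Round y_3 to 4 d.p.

f'(y) = 1 + cos(y)
y_0 = 6.580000: f = 2.302476, f' = 1.956273 → y_1 = 6.580000 - (2.302476)/(1.956273) = 5.403029
y_1 = 5.403029: f = 0.062191, f' = 1.637031 → y_2 = 5.403029 - (0.062191)/(1.637031) = 5.365039
y_2 = 5.365039: f = 0.000562, f' = 1.607294 → y_3 = 5.365039 - (0.000562)/(1.607294) = 5.364689

5.3647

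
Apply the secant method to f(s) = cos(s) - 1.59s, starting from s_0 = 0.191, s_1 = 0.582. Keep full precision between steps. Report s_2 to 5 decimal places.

0.53618

f(s_0) = 0.678125, f(s_1) = -0.090015
s_2 = 0.582000 - (-0.090015)·(0.582000 - 0.191000)/(-0.090015 - (0.678125)) = 0.536180; f(s_2) = 0.007139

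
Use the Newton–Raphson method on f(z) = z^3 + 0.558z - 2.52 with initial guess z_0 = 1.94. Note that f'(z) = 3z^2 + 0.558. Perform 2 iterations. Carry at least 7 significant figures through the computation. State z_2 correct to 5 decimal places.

z_0 = 1.940000: f = 5.863904, f' = 11.848800 → z_1 = 1.940000 - (5.863904)/(11.848800) = 1.445106
z_1 = 1.445106: f = 1.304227, f' = 6.822991 → z_2 = 1.445106 - (1.304227)/(6.822991) = 1.253954

1.25395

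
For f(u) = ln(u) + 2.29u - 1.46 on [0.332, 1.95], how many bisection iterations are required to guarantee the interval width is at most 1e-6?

Initial width b − a = 1.95 − 0.332 = 1.618000.
After n steps the width is (b−a)/2^n; need (b−a)/2^n ≤ 1e-6.
So n ≥ log₂(1.618000/1e-6) = log₂(1618000.0000) ≈ 20.6258.
Hence n = 21.

21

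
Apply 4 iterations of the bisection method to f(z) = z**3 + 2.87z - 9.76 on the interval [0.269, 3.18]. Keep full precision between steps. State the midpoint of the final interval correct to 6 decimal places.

1.633531

f(0.269000) = -8.968505, f(3.180000) = 31.524032 (opposite signs)
step 1: m = 1.724500, f(m) = 0.317806 > 0 → root in [0.269000, 1.724500]
step 2: m = 0.996750, f(m) = -5.909046 < 0 → root in [0.996750, 1.724500]
step 3: m = 1.360625, f(m) = -3.336081 < 0 → root in [1.360625, 1.724500]
step 4: m = 1.542563, f(m) = -1.662320 < 0 → root in [1.542563, 1.724500]
Midpoint of [1.542563, 1.724500] = 1.633531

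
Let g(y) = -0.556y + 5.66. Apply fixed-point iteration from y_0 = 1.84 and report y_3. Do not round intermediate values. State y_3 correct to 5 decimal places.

y_1 = g(1.840000) = 4.636960
y_2 = g(4.636960) = 3.081850
y_3 = g(3.081850) = 3.946491

3.94649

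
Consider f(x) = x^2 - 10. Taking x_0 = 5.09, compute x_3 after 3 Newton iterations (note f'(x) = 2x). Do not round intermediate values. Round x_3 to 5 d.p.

3.16233

Newton update: x ← x − f(x)/f'(x).
x_0 = 5.090000: f = 15.908100, f' = 10.180000 → x_1 = 5.090000 - (15.908100)/(10.180000) = 3.527318
x_1 = 3.527318: f = 2.441974, f' = 7.054637 → x_2 = 3.527318 - (2.441974)/(7.054637) = 3.181167
x_2 = 3.181167: f = 0.119821, f' = 6.362333 → x_3 = 3.181167 - (0.119821)/(6.362333) = 3.162334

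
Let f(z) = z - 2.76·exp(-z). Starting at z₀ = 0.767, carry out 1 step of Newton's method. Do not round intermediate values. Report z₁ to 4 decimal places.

f'(z) = 1 + 2.76·exp(-z)
z_0 = 0.767000: f = -0.514756, f' = 2.281756 → z_1 = 0.767000 - (-0.514756)/(2.281756) = 0.992596

0.9926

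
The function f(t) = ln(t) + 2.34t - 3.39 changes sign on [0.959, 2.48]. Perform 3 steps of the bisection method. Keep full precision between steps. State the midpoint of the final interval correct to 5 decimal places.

f(0.959000) = -1.187804, f(2.480000) = 3.321459 (opposite signs)
step 1: m = 1.719500, f(m) = 1.175664 > 0 → root in [0.959000, 1.719500]
step 2: m = 1.339250, f(m) = 0.035955 > 0 → root in [0.959000, 1.339250]
step 3: m = 1.149125, f(m) = -0.562047 < 0 → root in [1.149125, 1.339250]
Midpoint of [1.149125, 1.339250] = 1.244188

1.24419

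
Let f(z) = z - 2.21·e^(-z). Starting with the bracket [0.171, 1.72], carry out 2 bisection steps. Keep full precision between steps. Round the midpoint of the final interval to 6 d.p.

f(0.171000) = -1.691636, f(1.720000) = 1.324264 (opposite signs)
step 1: m = 0.945500, f(m) = 0.086948 > 0 → root in [0.171000, 0.945500]
step 2: m = 0.558250, f(m) = -0.706333 < 0 → root in [0.558250, 0.945500]
Midpoint of [0.558250, 0.945500] = 0.751875

0.751875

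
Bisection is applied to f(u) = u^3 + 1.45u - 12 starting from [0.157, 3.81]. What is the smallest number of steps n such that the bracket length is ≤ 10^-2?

Initial width b − a = 3.81 − 0.157 = 3.653000.
After n steps the width is (b−a)/2^n; need (b−a)/2^n ≤ 10^-2.
So n ≥ log₂(3.653000/10^-2) = log₂(365.3000) ≈ 8.5129.
Hence n = 9.

9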